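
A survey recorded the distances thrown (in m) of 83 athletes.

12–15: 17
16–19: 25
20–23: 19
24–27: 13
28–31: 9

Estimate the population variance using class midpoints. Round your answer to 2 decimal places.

25.55

Midpoints: 13.5, 17.5, 21.5, 25.5, 29.5
n = 83, Σfm = 1672.5, mean = 20.1506
Σfm² = 35822.75
Σf(m − x̄)² = Σfm² − (Σfm)²/n = 35822.75 − 1672.5²/83 = 2120.8675
Population variance = 2120.8675 / 83 = 25.5526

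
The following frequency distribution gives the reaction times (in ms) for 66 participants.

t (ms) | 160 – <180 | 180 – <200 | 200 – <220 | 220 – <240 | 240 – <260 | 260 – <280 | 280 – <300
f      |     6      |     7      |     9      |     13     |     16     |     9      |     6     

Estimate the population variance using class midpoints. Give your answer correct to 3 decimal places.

Midpoints: 170, 190, 210, 230, 250, 270, 290
n = 66, Σfm = 15400, mean = 233.3333
Σfm² = 3671400
Σf(m − x̄)² = Σfm² − (Σfm)²/n = 3671400 − 15400²/66 = 78066.6667
Population variance = 78066.6667 / 66 = 1182.8283

1182.828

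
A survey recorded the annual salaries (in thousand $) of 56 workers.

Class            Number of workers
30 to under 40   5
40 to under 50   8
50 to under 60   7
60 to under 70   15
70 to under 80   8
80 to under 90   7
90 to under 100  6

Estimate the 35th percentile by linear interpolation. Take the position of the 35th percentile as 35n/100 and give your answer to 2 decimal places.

59.43

Cumulative frequencies: 5, 13, 20, 35, 43, 50, 56
n = 56; position = 35n/100 = 19.6.
This falls in the class 50 to under 60: L = 50, F = 13, f = 7, h = 10.
35th percentile ≈ 50 + ((19.6 − 13) / 7) × 10 = 59.4286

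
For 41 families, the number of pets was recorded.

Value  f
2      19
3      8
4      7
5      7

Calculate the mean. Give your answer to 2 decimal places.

3.05

Values: 2, 3, 4, 5
Σfx = 19×2 + 8×3 + 7×4 + 7×5 = 125
n = Σf = 41
Mean = 125 / 41 = 3.0488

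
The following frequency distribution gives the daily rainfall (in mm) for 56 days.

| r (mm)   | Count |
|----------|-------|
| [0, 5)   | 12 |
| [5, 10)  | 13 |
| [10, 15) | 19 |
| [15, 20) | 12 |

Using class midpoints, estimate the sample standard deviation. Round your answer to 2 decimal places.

5.30

Midpoints: 2.5, 7.5, 12.5, 17.5
n = 56, Σfm = 575, mean = 10.2679
Σfm² = 7450
Σf(m − x̄)² = Σfm² − (Σfm)²/n = 7450 − 575²/56 = 1545.9821
Sample variance = 1545.9821 / 55 = 28.1088
Standard deviation = √28.1088 = 5.3018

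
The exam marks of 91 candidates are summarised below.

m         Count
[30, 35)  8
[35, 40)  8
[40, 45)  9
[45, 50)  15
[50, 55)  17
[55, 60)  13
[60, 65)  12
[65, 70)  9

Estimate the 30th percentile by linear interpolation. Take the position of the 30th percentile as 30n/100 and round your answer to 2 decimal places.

Cumulative frequencies: 8, 16, 25, 40, 57, 70, 82, 91
n = 91; position = 30n/100 = 27.3.
This falls in the class [45, 50): L = 45, F = 25, f = 15, h = 5.
30th percentile ≈ 45 + ((27.3 − 25) / 15) × 5 = 45.7667

45.77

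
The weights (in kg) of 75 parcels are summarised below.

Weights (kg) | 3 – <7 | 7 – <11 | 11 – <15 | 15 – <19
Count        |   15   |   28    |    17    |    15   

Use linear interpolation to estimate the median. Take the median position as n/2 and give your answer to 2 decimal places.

Cumulative frequencies: 15, 43, 60, 75
n = 75; position = n/2 = 37.5.
This falls in the class 7 – <11: L = 7, F = 15, f = 28, h = 4.
Median ≈ 7 + ((37.5 − 15) / 28) × 4 = 10.2143

10.21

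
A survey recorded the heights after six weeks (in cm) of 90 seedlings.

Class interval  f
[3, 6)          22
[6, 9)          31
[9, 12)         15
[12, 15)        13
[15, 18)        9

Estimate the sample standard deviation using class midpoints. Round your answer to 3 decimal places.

3.849

Midpoints: 4.5, 7.5, 10.5, 13.5, 16.5
n = 90, Σfm = 813, mean = 9.0333
Σfm² = 8662.5
Σf(m − x̄)² = Σfm² − (Σfm)²/n = 8662.5 − 813²/90 = 1318.4000
Sample variance = 1318.4000 / 89 = 14.8135
Standard deviation = √14.8135 = 3.8488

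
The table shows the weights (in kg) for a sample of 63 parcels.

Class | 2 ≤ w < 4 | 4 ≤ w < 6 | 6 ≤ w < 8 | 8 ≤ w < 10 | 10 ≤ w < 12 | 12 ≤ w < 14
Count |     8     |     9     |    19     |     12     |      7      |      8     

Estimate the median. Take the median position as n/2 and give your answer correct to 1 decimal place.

Cumulative frequencies: 8, 17, 36, 48, 55, 63
n = 63; position = n/2 = 31.5.
This falls in the class 6 ≤ w < 8: L = 6, F = 17, f = 19, h = 2.
Median ≈ 6 + ((31.5 − 17) / 19) × 2 = 7.5263

7.5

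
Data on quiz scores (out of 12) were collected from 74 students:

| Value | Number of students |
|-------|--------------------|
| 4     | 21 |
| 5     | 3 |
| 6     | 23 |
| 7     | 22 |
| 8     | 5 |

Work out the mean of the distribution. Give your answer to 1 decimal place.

Values: 4, 5, 6, 7, 8
Σfx = 21×4 + 3×5 + 23×6 + 22×7 + 5×8 = 431
n = Σf = 74
Mean = 431 / 74 = 5.8243

5.8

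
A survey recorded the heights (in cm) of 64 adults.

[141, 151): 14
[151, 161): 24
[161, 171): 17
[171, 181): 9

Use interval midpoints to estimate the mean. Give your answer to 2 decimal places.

159.28

Midpoints: 146, 156, 166, 176
Σfm = 14×146 + 24×156 + 17×166 + 9×176 = 10194
n = Σf = 64
Mean = 10194 / 64 = 159.2812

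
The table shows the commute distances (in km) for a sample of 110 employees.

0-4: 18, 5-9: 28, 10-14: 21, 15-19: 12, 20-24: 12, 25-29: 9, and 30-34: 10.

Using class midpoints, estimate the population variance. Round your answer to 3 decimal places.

87.994

Midpoints: 2, 7, 12, 17, 22, 27, 32
n = 110, Σfm = 1515, mean = 13.7727
Σfm² = 30545
Σf(m − x̄)² = Σfm² − (Σfm)²/n = 30545 − 1515²/110 = 9679.3182
Population variance = 9679.3182 / 110 = 87.9938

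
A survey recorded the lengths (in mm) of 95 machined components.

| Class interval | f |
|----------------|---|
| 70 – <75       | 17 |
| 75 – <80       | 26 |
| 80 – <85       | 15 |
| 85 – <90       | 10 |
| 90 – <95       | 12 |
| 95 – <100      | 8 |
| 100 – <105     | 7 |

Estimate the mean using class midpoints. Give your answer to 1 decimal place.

Midpoints: 72.5, 77.5, 82.5, 87.5, 92.5, 97.5, 102.5
Σfm = 17×72.5 + 26×77.5 + 15×82.5 + 10×87.5 + 12×92.5 + 8×97.5 + 7×102.5 = 7967.5
n = Σf = 95
Mean = 7967.5 / 95 = 83.8684

83.9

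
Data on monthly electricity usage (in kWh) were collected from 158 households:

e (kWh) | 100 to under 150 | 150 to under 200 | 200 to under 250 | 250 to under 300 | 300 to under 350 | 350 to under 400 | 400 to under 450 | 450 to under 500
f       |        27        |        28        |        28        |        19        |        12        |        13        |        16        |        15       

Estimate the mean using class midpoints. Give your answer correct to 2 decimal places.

Midpoints: 125, 175, 225, 275, 325, 375, 425, 475
Σfm = 27×125 + 28×175 + 28×225 + 19×275 + 12×325 + 13×375 + 16×425 + 15×475 = 42500
n = Σf = 158
Mean = 42500 / 158 = 268.9873

268.99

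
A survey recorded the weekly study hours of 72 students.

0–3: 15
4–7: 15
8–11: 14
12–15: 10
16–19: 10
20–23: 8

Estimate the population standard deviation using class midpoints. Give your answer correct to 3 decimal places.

6.598

Midpoints: 1.5, 5.5, 9.5, 13.5, 17.5, 21.5
n = 72, Σfm = 720, mean = 10.0000
Σfm² = 10334
Σf(m − x̄)² = Σfm² − (Σfm)²/n = 10334 − 720²/72 = 3134.0000
Population variance = 3134.0000 / 72 = 43.5278
Standard deviation = √43.5278 = 6.5976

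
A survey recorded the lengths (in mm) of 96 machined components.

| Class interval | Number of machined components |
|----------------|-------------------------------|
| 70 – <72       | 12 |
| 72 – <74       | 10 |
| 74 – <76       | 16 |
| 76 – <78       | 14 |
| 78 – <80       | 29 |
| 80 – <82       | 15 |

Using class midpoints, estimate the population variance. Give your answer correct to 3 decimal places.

Midpoints: 71, 73, 75, 77, 79, 81
n = 96, Σfm = 7366, mean = 76.7292
Σfm² = 566192
Σf(m − x̄)² = Σfm² − (Σfm)²/n = 566192 − 7366²/96 = 1004.9583
Population variance = 1004.9583 / 96 = 10.4683

10.468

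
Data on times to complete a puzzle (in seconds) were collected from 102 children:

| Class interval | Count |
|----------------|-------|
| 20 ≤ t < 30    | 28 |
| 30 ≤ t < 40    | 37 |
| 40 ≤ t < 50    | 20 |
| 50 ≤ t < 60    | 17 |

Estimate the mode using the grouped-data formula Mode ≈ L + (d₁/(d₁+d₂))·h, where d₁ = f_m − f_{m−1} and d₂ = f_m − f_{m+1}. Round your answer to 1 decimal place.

Modal class: 30 ≤ t < 40 (highest frequency 37).
d₁ = 37 − 28 = 9, d₂ = 37 − 20 = 17
Mode ≈ 30 + (9/(9+17)) × 10 = 30 + 3.4615 = 33.4615

33.5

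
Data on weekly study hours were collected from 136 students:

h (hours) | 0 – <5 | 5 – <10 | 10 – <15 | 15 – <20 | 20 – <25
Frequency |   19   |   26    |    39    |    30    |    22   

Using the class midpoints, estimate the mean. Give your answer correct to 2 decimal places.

12.87

Midpoints: 2.5, 7.5, 12.5, 17.5, 22.5
Σfm = 19×2.5 + 26×7.5 + 39×12.5 + 30×17.5 + 22×22.5 = 1750
n = Σf = 136
Mean = 1750 / 136 = 12.8676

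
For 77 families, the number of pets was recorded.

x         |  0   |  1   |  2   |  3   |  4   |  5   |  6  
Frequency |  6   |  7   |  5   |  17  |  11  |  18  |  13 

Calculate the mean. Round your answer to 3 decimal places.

Values: 0, 1, 2, 3, 4, 5, 6
Σfx = 6×0 + 7×1 + 5×2 + 17×3 + 11×4 + 18×5 + 13×6 = 280
n = Σf = 77
Mean = 280 / 77 = 3.6364

3.636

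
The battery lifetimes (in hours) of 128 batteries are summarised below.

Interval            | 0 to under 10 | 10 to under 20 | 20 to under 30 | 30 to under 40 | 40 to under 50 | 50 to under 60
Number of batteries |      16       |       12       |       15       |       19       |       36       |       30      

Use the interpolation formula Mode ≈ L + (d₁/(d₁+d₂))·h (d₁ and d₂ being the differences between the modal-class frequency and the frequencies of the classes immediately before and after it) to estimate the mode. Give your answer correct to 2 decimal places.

Modal class: 40 to under 50 (highest frequency 36).
d₁ = 36 − 19 = 17, d₂ = 36 − 30 = 6
Mode ≈ 40 + (17/(17+6)) × 10 = 40 + 7.3913 = 47.3913

47.39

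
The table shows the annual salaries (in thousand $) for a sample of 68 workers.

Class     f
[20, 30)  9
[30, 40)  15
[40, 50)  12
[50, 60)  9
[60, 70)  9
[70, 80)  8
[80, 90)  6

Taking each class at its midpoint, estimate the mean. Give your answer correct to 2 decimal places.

51.18

Midpoints: 25, 35, 45, 55, 65, 75, 85
Σfm = 9×25 + 15×35 + 12×45 + 9×55 + 9×65 + 8×75 + 6×85 = 3480
n = Σf = 68
Mean = 3480 / 68 = 51.1765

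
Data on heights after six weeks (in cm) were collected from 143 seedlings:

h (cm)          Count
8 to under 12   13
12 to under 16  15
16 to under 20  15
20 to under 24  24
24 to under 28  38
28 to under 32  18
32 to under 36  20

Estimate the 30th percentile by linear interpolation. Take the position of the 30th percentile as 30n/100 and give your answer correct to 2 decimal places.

19.97

Cumulative frequencies: 13, 28, 43, 67, 105, 123, 143
n = 143; position = 30n/100 = 42.9.
This falls in the class 16 to under 20: L = 16, F = 28, f = 15, h = 4.
30th percentile ≈ 16 + ((42.9 − 28) / 15) × 4 = 19.9733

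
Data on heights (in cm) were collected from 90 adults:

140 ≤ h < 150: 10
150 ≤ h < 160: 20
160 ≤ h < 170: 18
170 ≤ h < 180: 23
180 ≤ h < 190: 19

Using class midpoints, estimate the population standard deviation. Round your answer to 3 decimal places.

13.085

Midpoints: 145, 155, 165, 175, 185
n = 90, Σfm = 15060, mean = 167.3333
Σfm² = 2535450
Σf(m − x̄)² = Σfm² − (Σfm)²/n = 2535450 − 15060²/90 = 15410.0000
Population variance = 15410.0000 / 90 = 171.2222
Standard deviation = √171.2222 = 13.0852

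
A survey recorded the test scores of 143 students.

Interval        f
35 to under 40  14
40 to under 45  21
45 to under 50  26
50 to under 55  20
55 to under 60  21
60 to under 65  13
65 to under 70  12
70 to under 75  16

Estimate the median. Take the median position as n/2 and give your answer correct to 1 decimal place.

52.6

Cumulative frequencies: 14, 35, 61, 81, 102, 115, 127, 143
n = 143; position = n/2 = 71.5.
This falls in the class 50 to under 55: L = 50, F = 61, f = 20, h = 5.
Median ≈ 50 + ((71.5 − 61) / 20) × 5 = 52.6250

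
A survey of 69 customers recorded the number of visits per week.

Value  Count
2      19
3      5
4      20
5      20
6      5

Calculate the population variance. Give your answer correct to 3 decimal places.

Values: 2, 3, 4, 5, 6
n = 69, Σfx = 263, mean = 3.8116
Σfx² = 1121
Σf(x − x̄)² = Σfx² − (Σfx)²/n = 1121 − 263²/69 = 118.5507
Population variance = 118.5507 / 69 = 1.7181

1.718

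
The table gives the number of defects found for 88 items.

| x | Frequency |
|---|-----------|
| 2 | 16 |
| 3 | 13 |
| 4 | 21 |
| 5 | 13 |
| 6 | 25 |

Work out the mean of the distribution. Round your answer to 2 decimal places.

4.20

Values: 2, 3, 4, 5, 6
Σfx = 16×2 + 13×3 + 21×4 + 13×5 + 25×6 = 370
n = Σf = 88
Mean = 370 / 88 = 4.2045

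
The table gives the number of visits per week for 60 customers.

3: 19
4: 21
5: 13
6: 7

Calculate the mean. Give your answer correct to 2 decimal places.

4.13

Values: 3, 4, 5, 6
Σfx = 19×3 + 21×4 + 13×5 + 7×6 = 248
n = Σf = 60
Mean = 248 / 60 = 4.1333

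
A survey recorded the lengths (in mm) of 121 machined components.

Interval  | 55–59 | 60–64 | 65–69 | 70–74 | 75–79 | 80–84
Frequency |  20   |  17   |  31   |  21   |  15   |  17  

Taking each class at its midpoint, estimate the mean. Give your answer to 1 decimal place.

68.9

Midpoints: 57, 62, 67, 72, 77, 82
Σfm = 20×57 + 17×62 + 31×67 + 21×72 + 15×77 + 17×82 = 8332
n = Σf = 121
Mean = 8332 / 121 = 68.8595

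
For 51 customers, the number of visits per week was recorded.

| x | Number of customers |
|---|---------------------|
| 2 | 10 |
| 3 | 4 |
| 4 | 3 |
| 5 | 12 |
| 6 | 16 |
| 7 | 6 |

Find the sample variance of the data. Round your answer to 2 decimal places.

Values: 2, 3, 4, 5, 6, 7
n = 51, Σfx = 242, mean = 4.7451
Σfx² = 1294
Σf(x − x̄)² = Σfx² − (Σfx)²/n = 1294 − 242²/51 = 145.6863
Sample variance = 145.6863 / 50 = 2.9137

2.91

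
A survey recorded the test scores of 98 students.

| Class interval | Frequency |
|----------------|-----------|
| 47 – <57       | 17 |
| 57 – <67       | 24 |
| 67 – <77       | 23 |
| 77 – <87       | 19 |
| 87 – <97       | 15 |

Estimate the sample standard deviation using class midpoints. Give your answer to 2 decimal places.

13.25

Midpoints: 52, 62, 72, 82, 92
n = 98, Σfm = 6966, mean = 71.0816
Σfm² = 512172
Σf(m − x̄)² = Σfm² − (Σfm)²/n = 512172 − 6966²/98 = 17017.3469
Sample variance = 17017.3469 / 97 = 175.4366
Standard deviation = √175.4366 = 13.2452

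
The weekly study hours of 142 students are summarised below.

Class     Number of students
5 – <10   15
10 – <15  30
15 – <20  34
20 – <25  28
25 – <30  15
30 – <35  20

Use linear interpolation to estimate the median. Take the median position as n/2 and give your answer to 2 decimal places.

Cumulative frequencies: 15, 45, 79, 107, 122, 142
n = 142; position = n/2 = 71.
This falls in the class 15 – <20: L = 15, F = 45, f = 34, h = 5.
Median ≈ 15 + ((71 − 45) / 34) × 5 = 18.8235

18.82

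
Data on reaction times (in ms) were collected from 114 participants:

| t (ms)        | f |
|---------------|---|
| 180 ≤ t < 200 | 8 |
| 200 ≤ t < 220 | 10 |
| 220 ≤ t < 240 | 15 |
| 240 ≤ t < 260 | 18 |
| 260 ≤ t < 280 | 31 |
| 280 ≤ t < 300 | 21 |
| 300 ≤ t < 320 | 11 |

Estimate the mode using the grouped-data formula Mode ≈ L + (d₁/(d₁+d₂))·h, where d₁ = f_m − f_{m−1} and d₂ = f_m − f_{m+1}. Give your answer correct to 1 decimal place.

271.3

Modal class: 260 ≤ t < 280 (highest frequency 31).
d₁ = 31 − 18 = 13, d₂ = 31 − 21 = 10
Mode ≈ 260 + (13/(13+10)) × 20 = 260 + 11.3043 = 271.3043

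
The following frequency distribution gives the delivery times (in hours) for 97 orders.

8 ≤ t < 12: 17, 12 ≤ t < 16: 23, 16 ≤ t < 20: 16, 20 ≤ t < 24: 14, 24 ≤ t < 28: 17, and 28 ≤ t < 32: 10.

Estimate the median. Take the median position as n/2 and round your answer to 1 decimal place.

Cumulative frequencies: 17, 40, 56, 70, 87, 97
n = 97; position = n/2 = 48.5.
This falls in the class 16 ≤ t < 20: L = 16, F = 40, f = 16, h = 4.
Median ≈ 16 + ((48.5 − 40) / 16) × 4 = 18.1250

18.1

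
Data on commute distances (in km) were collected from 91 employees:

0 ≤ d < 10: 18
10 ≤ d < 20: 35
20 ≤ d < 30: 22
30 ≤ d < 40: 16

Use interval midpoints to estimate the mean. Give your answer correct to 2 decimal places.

Midpoints: 5, 15, 25, 35
Σfm = 18×5 + 35×15 + 22×25 + 16×35 = 1725
n = Σf = 91
Mean = 1725 / 91 = 18.9560

18.96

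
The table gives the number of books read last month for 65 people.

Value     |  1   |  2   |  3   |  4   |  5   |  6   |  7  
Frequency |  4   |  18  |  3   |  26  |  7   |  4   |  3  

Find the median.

Cumulative frequencies: 4, 22, 25, 51, 58, 62, 65
n = 65, so the median is the value in position (n+1)/2 = 33.
Position 33 falls at value 4.

4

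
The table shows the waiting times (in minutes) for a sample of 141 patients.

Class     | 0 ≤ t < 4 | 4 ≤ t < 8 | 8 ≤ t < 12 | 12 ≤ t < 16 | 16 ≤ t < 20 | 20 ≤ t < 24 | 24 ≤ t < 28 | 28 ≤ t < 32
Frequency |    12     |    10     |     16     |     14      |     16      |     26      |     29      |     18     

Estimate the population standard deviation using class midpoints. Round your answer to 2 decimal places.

8.67

Midpoints: 2, 6, 10, 14, 18, 22, 26, 30
n = 141, Σfm = 2594, mean = 18.3972
Σfm² = 58324
Σf(m − x̄)² = Σfm² − (Σfm)²/n = 58324 − 2594²/141 = 10601.7589
Population variance = 10601.7589 / 141 = 75.1898
Standard deviation = √75.1898 = 8.6712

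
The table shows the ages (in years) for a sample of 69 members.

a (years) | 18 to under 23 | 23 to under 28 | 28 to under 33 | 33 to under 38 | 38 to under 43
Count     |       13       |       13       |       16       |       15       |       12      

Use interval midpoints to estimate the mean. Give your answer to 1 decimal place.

30.5

Midpoints: 20.5, 25.5, 30.5, 35.5, 40.5
Σfm = 13×20.5 + 13×25.5 + 16×30.5 + 15×35.5 + 12×40.5 = 2104.5
n = Σf = 69
Mean = 2104.5 / 69 = 30.5000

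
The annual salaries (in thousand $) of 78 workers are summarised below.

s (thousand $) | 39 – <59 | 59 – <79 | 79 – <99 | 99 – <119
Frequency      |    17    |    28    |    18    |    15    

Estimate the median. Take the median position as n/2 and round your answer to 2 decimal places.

74.71

Cumulative frequencies: 17, 45, 63, 78
n = 78; position = n/2 = 39.
This falls in the class 59 – <79: L = 59, F = 17, f = 28, h = 20.
Median ≈ 59 + ((39 − 17) / 28) × 20 = 74.7143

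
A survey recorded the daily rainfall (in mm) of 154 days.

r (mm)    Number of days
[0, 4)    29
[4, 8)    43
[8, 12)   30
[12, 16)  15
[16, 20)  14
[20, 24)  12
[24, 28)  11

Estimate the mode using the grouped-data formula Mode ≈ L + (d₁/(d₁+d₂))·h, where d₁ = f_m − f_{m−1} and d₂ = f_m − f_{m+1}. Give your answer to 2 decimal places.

6.07

Modal class: [4, 8) (highest frequency 43).
d₁ = 43 − 29 = 14, d₂ = 43 − 30 = 13
Mode ≈ 4 + (14/(14+13)) × 4 = 4 + 2.0741 = 6.0741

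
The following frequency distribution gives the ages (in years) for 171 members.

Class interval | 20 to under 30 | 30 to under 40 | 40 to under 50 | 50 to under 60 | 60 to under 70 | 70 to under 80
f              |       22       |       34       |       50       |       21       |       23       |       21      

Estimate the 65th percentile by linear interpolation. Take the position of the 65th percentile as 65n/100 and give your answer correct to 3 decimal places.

Cumulative frequencies: 22, 56, 106, 127, 150, 171
n = 171; position = 65n/100 = 111.15.
This falls in the class 50 to under 60: L = 50, F = 106, f = 21, h = 10.
65th percentile ≈ 50 + ((111.15 − 106) / 21) × 10 = 52.4524

52.452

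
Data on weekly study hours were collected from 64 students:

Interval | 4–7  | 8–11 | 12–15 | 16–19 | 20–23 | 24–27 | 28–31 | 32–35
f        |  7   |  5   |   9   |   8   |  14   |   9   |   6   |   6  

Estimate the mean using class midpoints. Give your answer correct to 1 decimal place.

19.6

Midpoints: 5.5, 9.5, 13.5, 17.5, 21.5, 25.5, 29.5, 33.5
Σfm = 7×5.5 + 5×9.5 + 9×13.5 + 8×17.5 + 14×21.5 + 9×25.5 + 6×29.5 + 6×33.5 = 1256
n = Σf = 64
Mean = 1256 / 64 = 19.6250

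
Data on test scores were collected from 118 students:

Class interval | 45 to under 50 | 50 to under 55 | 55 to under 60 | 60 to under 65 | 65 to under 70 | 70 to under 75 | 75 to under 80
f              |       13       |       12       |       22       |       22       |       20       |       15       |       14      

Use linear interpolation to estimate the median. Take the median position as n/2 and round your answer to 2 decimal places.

62.73

Cumulative frequencies: 13, 25, 47, 69, 89, 104, 118
n = 118; position = n/2 = 59.
This falls in the class 60 to under 65: L = 60, F = 47, f = 22, h = 5.
Median ≈ 60 + ((59 − 47) / 22) × 5 = 62.7273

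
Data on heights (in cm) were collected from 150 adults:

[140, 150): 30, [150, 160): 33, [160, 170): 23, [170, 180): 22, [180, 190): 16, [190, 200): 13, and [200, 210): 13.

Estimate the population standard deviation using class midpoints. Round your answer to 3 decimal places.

Midpoints: 145, 155, 165, 175, 185, 195, 205
n = 150, Σfm = 25270, mean = 168.4667
Σfm² = 4311750
Σf(m − x̄)² = Σfm² − (Σfm)²/n = 4311750 − 25270²/150 = 54597.3333
Population variance = 54597.3333 / 150 = 363.9822
Standard deviation = √363.9822 = 19.0783

19.078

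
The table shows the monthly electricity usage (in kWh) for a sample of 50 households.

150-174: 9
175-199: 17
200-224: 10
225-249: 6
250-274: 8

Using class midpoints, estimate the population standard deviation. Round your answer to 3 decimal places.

Midpoints: 162, 187, 212, 237, 262
n = 50, Σfm = 10275, mean = 205.5000
Σfm² = 2166275
Σf(m − x̄)² = Σfm² − (Σfm)²/n = 2166275 − 10275²/50 = 54762.5000
Population variance = 54762.5000 / 50 = 1095.2500
Standard deviation = √1095.2500 = 33.0946

33.095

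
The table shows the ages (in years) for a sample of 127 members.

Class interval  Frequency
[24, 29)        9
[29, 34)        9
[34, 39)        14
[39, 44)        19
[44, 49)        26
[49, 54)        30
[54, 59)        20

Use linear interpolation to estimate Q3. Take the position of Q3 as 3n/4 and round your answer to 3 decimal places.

52.042

Cumulative frequencies: 9, 18, 32, 51, 77, 107, 127
n = 127; position = 3n/4 = 95.25.
This falls in the class [49, 54): L = 49, F = 77, f = 30, h = 5.
Upper quartile ≈ 49 + ((95.25 − 77) / 30) × 5 = 52.0417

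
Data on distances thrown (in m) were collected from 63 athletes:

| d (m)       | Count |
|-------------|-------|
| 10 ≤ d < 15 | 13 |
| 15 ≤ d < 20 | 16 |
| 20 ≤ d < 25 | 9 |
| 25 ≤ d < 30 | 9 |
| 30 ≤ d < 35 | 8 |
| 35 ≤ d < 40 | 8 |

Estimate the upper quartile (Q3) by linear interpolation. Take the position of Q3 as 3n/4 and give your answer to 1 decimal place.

30.2

Cumulative frequencies: 13, 29, 38, 47, 55, 63
n = 63; position = 3n/4 = 47.25.
This falls in the class 30 ≤ d < 35: L = 30, F = 47, f = 8, h = 5.
Upper quartile ≈ 30 + ((47.25 − 47) / 8) × 5 = 30.1562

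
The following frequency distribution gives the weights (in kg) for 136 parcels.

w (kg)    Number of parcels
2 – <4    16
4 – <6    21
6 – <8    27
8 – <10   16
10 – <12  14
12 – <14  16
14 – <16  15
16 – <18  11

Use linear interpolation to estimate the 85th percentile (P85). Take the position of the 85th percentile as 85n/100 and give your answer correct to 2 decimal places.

Cumulative frequencies: 16, 37, 64, 80, 94, 110, 125, 136
n = 136; position = 85n/100 = 115.6.
This falls in the class 14 – <16: L = 14, F = 110, f = 15, h = 2.
85th percentile ≈ 14 + ((115.6 − 110) / 15) × 2 = 14.7467

14.75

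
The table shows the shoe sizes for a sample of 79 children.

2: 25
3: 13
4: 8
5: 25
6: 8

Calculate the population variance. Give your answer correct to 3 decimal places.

Values: 2, 3, 4, 5, 6
n = 79, Σfx = 294, mean = 3.7215
Σfx² = 1258
Σf(x − x̄)² = Σfx² − (Σfx)²/n = 1258 − 294²/79 = 163.8734
Population variance = 163.8734 / 79 = 2.0743

2.074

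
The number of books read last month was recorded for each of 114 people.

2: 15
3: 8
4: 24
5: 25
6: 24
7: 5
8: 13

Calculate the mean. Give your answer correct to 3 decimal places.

4.895

Values: 2, 3, 4, 5, 6, 7, 8
Σfx = 15×2 + 8×3 + 24×4 + 25×5 + 24×6 + 5×7 + 13×8 = 558
n = Σf = 114
Mean = 558 / 114 = 4.8947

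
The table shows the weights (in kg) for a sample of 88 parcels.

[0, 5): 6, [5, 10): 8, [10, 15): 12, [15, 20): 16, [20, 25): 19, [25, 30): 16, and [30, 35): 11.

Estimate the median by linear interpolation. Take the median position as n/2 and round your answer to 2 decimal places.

20.53

Cumulative frequencies: 6, 14, 26, 42, 61, 77, 88
n = 88; position = n/2 = 44.
This falls in the class [20, 25): L = 20, F = 42, f = 19, h = 5.
Median ≈ 20 + ((44 − 42) / 19) × 5 = 20.5263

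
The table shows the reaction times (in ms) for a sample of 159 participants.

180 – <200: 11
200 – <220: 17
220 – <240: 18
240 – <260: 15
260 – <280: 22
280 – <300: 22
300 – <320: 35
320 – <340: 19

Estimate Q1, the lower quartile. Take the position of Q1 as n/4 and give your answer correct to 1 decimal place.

233.1

Cumulative frequencies: 11, 28, 46, 61, 83, 105, 140, 159
n = 159; position = n/4 = 39.75.
This falls in the class 220 – <240: L = 220, F = 28, f = 18, h = 20.
Lower quartile ≈ 220 + ((39.75 − 28) / 18) × 20 = 233.0556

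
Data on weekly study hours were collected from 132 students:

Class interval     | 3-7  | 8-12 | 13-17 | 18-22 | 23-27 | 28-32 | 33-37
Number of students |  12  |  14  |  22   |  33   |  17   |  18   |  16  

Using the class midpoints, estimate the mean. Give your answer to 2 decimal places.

Midpoints: 5, 10, 15, 20, 25, 30, 35
Σfm = 12×5 + 14×10 + 22×15 + 33×20 + 17×25 + 18×30 + 16×35 = 2715
n = Σf = 132
Mean = 2715 / 132 = 20.5682

20.57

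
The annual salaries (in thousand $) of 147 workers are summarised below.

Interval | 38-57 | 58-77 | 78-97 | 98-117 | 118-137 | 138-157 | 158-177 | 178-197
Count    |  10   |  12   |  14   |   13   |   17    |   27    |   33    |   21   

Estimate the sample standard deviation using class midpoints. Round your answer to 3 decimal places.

42.993

Midpoints: 47.5, 67.5, 87.5, 107.5, 127.5, 147.5, 167.5, 187.5
n = 147, Σfm = 19522.5, mean = 132.8061
Σfm² = 2862568.75
Σf(m − x̄)² = Σfm² − (Σfm)²/n = 2862568.75 − 19522.5²/147 = 269861.2245
Sample variance = 269861.2245 / 146 = 1848.3646
Standard deviation = √1848.3646 = 42.9926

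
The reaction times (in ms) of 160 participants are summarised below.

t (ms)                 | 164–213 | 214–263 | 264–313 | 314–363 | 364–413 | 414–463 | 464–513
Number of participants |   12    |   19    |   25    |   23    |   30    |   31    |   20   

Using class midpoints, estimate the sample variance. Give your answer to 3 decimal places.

8261.694

Midpoints: 188.5, 238.5, 288.5, 338.5, 388.5, 438.5, 488.5
n = 160, Σfm = 56810, mean = 355.0625
Σfm² = 21484710
Σf(m − x̄)² = Σfm² − (Σfm)²/n = 21484710 − 56810²/160 = 1313609.3750
Sample variance = 1313609.3750 / 159 = 8261.6942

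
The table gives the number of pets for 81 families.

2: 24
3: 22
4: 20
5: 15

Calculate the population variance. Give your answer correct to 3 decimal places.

Values: 2, 3, 4, 5
n = 81, Σfx = 269, mean = 3.3210
Σfx² = 989
Σf(x − x̄)² = Σfx² − (Σfx)²/n = 989 − 269²/81 = 95.6543
Population variance = 95.6543 / 81 = 1.1809

1.181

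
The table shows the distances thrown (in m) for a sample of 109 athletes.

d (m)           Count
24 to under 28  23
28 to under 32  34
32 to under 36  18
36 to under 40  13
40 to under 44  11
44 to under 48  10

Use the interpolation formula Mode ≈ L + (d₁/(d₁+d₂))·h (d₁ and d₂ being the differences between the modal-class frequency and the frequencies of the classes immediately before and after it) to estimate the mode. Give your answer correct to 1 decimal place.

29.6

Modal class: 28 to under 32 (highest frequency 34).
d₁ = 34 − 23 = 11, d₂ = 34 − 18 = 16
Mode ≈ 28 + (11/(11+16)) × 4 = 28 + 1.6296 = 29.6296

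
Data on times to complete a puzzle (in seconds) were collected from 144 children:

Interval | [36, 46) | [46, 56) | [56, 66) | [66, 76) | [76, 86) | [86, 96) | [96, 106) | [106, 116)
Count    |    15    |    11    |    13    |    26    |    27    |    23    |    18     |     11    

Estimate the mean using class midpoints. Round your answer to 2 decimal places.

77.32

Midpoints: 41, 51, 61, 71, 81, 91, 101, 111
Σfm = 15×41 + 11×51 + 13×61 + 26×71 + 27×81 + 23×91 + 18×101 + 11×111 = 11134
n = Σf = 144
Mean = 11134 / 144 = 77.3194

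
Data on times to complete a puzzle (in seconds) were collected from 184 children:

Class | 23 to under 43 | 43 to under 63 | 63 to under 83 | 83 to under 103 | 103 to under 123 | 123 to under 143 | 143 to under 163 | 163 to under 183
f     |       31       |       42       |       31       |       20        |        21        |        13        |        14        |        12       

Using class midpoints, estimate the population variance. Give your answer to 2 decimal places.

Midpoints: 33, 53, 73, 93, 113, 133, 153, 173
n = 184, Σfm = 15692, mean = 85.2826
Σfm² = 1674896
Σf(m − x̄)² = Σfm² − (Σfm)²/n = 1674896 − 15692²/184 = 336641.3043
Population variance = 336641.3043 / 184 = 1829.5723

1829.57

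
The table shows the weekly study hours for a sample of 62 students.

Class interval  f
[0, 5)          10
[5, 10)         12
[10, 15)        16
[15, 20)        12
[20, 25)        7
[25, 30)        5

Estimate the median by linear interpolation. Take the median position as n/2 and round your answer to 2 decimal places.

Cumulative frequencies: 10, 22, 38, 50, 57, 62
n = 62; position = n/2 = 31.
This falls in the class [10, 15): L = 10, F = 22, f = 16, h = 5.
Median ≈ 10 + ((31 − 22) / 16) × 5 = 12.8125

12.81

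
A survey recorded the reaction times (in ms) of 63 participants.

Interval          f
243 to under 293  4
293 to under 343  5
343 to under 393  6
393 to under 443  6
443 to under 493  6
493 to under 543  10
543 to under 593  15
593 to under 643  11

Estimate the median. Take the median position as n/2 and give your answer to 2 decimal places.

515.50

Cumulative frequencies: 4, 9, 15, 21, 27, 37, 52, 63
n = 63; position = n/2 = 31.5.
This falls in the class 493 to under 543: L = 493, F = 27, f = 10, h = 50.
Median ≈ 493 + ((31.5 − 27) / 10) × 50 = 515.5000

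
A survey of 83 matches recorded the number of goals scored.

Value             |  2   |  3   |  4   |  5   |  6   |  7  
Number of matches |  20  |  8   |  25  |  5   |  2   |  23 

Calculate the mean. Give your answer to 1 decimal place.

Values: 2, 3, 4, 5, 6, 7
Σfx = 20×2 + 8×3 + 25×4 + 5×5 + 2×6 + 23×7 = 362
n = Σf = 83
Mean = 362 / 83 = 4.3614

4.4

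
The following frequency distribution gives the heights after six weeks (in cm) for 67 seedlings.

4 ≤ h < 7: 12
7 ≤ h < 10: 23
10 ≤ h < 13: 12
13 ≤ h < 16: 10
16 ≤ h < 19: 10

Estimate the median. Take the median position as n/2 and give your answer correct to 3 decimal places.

9.804

Cumulative frequencies: 12, 35, 47, 57, 67
n = 67; position = n/2 = 33.5.
This falls in the class 7 ≤ h < 10: L = 7, F = 12, f = 23, h = 3.
Median ≈ 7 + ((33.5 − 12) / 23) × 3 = 9.8043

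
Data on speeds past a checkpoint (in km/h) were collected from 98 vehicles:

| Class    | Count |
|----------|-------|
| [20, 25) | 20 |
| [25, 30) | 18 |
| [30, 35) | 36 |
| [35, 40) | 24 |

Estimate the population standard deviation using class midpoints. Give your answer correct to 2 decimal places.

5.30

Midpoints: 22.5, 27.5, 32.5, 37.5
n = 98, Σfm = 3015, mean = 30.7653
Σfm² = 95512.5
Σf(m − x̄)² = Σfm² − (Σfm)²/n = 95512.5 − 3015²/98 = 2755.1020
Population variance = 2755.1020 / 98 = 28.1133
Standard deviation = √28.1133 = 5.3022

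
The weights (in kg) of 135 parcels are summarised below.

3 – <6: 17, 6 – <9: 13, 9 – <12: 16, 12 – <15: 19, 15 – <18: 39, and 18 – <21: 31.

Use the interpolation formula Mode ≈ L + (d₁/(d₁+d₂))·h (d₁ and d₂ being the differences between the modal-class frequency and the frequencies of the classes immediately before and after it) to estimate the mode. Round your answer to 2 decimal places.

Modal class: 15 – <18 (highest frequency 39).
d₁ = 39 − 19 = 20, d₂ = 39 − 31 = 8
Mode ≈ 15 + (20/(20+8)) × 3 = 15 + 2.1429 = 17.1429

17.14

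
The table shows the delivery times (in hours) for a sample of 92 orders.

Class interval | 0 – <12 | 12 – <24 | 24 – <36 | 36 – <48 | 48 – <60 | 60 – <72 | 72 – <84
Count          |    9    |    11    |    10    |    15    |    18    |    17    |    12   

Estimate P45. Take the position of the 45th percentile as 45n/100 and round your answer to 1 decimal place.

Cumulative frequencies: 9, 20, 30, 45, 63, 80, 92
n = 92; position = 45n/100 = 41.4.
This falls in the class 36 – <48: L = 36, F = 30, f = 15, h = 12.
45th percentile ≈ 36 + ((41.4 − 30) / 15) × 12 = 45.1200

45.1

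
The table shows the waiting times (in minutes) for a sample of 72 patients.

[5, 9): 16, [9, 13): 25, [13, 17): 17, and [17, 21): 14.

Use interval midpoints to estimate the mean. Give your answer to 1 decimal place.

12.6

Midpoints: 7, 11, 15, 19
Σfm = 16×7 + 25×11 + 17×15 + 14×19 = 908
n = Σf = 72
Mean = 908 / 72 = 12.6111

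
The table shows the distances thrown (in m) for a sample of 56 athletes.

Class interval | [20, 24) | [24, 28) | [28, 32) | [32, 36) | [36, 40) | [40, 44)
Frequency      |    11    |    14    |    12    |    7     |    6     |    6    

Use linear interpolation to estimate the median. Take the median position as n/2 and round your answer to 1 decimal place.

Cumulative frequencies: 11, 25, 37, 44, 50, 56
n = 56; position = n/2 = 28.
This falls in the class [28, 32): L = 28, F = 25, f = 12, h = 4.
Median ≈ 28 + ((28 − 25) / 12) × 4 = 29.0000

29.0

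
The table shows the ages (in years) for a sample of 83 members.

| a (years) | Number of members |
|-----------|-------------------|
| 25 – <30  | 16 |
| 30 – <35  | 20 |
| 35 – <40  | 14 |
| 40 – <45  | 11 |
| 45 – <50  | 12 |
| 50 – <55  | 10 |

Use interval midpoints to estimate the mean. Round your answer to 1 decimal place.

38.3

Midpoints: 27.5, 32.5, 37.5, 42.5, 47.5, 52.5
Σfm = 16×27.5 + 20×32.5 + 14×37.5 + 11×42.5 + 12×47.5 + 10×52.5 = 3177.5
n = Σf = 83
Mean = 3177.5 / 83 = 38.2831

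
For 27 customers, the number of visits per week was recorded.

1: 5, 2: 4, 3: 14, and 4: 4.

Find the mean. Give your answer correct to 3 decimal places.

2.630

Values: 1, 2, 3, 4
Σfx = 5×1 + 4×2 + 14×3 + 4×4 = 71
n = Σf = 27
Mean = 71 / 27 = 2.6296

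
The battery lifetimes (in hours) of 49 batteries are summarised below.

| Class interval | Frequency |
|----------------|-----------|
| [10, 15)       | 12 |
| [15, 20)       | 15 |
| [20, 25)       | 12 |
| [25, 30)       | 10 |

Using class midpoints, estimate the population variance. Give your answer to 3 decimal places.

Midpoints: 12.5, 17.5, 22.5, 27.5
n = 49, Σfm = 957.5, mean = 19.5408
Σfm² = 20106.25
Σf(m − x̄)² = Σfm² − (Σfm)²/n = 20106.25 − 957.5²/49 = 1395.9184
Population variance = 1395.9184 / 49 = 28.4881

28.488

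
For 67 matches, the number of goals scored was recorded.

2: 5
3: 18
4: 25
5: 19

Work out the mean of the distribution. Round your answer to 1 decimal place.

3.9

Values: 2, 3, 4, 5
Σfx = 5×2 + 18×3 + 25×4 + 19×5 = 259
n = Σf = 67
Mean = 259 / 67 = 3.8657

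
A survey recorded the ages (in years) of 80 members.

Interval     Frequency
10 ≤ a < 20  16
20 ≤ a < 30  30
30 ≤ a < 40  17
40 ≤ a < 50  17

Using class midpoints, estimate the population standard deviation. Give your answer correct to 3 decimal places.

10.349

Midpoints: 15, 25, 35, 45
n = 80, Σfm = 2350, mean = 29.3750
Σfm² = 77600
Σf(m − x̄)² = Σfm² − (Σfm)²/n = 77600 − 2350²/80 = 8568.7500
Population variance = 8568.7500 / 80 = 107.1094
Standard deviation = √107.1094 = 10.3494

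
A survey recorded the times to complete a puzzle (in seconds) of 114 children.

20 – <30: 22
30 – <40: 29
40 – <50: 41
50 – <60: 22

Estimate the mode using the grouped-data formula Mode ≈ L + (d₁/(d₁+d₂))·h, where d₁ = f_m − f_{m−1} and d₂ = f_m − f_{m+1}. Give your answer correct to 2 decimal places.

43.87

Modal class: 40 – <50 (highest frequency 41).
d₁ = 41 − 29 = 12, d₂ = 41 − 22 = 19
Mode ≈ 40 + (12/(12+19)) × 10 = 40 + 3.8710 = 43.8710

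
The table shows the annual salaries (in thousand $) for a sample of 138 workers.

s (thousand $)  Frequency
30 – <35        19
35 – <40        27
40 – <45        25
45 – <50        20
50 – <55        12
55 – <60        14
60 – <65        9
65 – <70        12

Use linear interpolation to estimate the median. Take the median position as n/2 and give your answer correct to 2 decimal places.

Cumulative frequencies: 19, 46, 71, 91, 103, 117, 126, 138
n = 138; position = n/2 = 69.
This falls in the class 40 – <45: L = 40, F = 46, f = 25, h = 5.
Median ≈ 40 + ((69 − 46) / 25) × 5 = 44.6000

44.60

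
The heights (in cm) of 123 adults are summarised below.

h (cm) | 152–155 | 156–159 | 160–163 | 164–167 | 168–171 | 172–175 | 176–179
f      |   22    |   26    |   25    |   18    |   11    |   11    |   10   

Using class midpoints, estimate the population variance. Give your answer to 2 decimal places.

54.63

Midpoints: 153.5, 157.5, 161.5, 165.5, 169.5, 173.5, 177.5
n = 123, Σfm = 20036.5, mean = 162.8984
Σfm² = 3270632.75
Σf(m − x̄)² = Σfm² − (Σfm)²/n = 3270632.75 − 20036.5²/123 = 6719.4797
Population variance = 6719.4797 / 123 = 54.6299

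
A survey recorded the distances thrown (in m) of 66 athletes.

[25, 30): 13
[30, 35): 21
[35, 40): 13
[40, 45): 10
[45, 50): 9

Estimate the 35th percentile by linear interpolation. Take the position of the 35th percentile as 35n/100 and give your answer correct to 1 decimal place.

32.4

Cumulative frequencies: 13, 34, 47, 57, 66
n = 66; position = 35n/100 = 23.1.
This falls in the class [30, 35): L = 30, F = 13, f = 21, h = 5.
35th percentile ≈ 30 + ((23.1 − 13) / 21) × 5 = 32.4048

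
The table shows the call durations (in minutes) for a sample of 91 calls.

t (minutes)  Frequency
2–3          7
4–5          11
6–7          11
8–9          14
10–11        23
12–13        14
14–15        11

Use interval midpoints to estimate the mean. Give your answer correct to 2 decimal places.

9.16

Midpoints: 2.5, 4.5, 6.5, 8.5, 10.5, 12.5, 14.5
Σfm = 7×2.5 + 11×4.5 + 11×6.5 + 14×8.5 + 23×10.5 + 14×12.5 + 11×14.5 = 833.5
n = Σf = 91
Mean = 833.5 / 91 = 9.1593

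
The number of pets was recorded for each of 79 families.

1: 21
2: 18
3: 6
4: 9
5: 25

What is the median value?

Cumulative frequencies: 21, 39, 45, 54, 79
n = 79, so the median is the value in position (n+1)/2 = 40.
Position 40 falls at value 3.

3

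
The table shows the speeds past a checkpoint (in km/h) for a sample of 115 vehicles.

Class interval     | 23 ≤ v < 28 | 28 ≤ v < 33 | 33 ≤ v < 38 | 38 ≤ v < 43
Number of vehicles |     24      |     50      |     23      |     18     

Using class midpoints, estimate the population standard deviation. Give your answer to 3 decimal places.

Midpoints: 25.5, 30.5, 35.5, 40.5
n = 115, Σfm = 3682.5, mean = 32.0217
Σfm² = 120628.75
Σf(m − x̄)² = Σfm² − (Σfm)²/n = 120628.75 − 3682.5²/115 = 2708.6957
Population variance = 2708.6957 / 115 = 23.5539
Standard deviation = √23.5539 = 4.8532

4.853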